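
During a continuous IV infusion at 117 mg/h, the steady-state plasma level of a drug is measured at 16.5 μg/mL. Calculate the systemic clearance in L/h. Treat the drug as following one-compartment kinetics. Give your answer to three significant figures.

7.09 L/h

At steady state, infusion rate = CL × Css, so CL = rate / Css.
CL = 117 / 16.5 = 7.091 L/h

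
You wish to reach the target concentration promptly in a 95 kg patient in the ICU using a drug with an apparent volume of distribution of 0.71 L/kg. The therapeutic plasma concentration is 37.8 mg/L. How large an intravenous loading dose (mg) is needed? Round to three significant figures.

Vd = 0.71 L/kg × 95 kg = 67.45 L
The loading dose fills Vd to the target concentration.
LD = Vd × C = 67.45 × 37.80 = 2550 mg

2550 mg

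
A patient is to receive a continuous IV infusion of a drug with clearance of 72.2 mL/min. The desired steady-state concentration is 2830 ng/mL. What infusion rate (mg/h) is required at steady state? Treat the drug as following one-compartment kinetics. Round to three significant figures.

CL = 72.2 mL/min × 60/1000 = 4.332 L/h
C = 2830 ng/mL = 2.830 mg/L
At steady state, infusion rate equals elimination rate: rate in = CL × Css.
Infusion rate = CL · Css = 4.332 L/h × 2.83 mg/L = 12.26 mg/h

12.3 mg/h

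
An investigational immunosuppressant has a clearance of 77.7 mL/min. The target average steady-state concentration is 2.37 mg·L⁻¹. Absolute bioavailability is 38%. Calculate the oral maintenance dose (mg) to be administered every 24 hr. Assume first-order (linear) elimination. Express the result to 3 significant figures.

698 mg

CL = 77.7 mL/min × 60/1000 = 4.662 L/h
At steady state, dose per interval replaces the amount cleared in that interval: F·D/τ = CL·Css.
D = CL × Css × τ / F = 4.662 × 2.37 × 24 / 0.38 = 697.8 mg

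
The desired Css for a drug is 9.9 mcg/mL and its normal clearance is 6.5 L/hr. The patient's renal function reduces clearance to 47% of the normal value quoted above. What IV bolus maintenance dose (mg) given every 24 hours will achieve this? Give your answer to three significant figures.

Patient clearance = 0.47 × 6.500 = 3.055 L/h
D = CL × Css × τ = 3.055 × 9.9 × 24 = 725.9 mg

726 mg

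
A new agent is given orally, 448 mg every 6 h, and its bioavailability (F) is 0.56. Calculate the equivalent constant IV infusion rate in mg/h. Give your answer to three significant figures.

41.8 mg/h

Equivalent systemic input: infusion rate = F·D/τ.
Rate = 0.56 × 448 / 6 = 41.81 mg/h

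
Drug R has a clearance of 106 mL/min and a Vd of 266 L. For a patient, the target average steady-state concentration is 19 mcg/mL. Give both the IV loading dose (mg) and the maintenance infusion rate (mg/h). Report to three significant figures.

(a) 5050 mg; (b) 121 mg/h

Loading dose = Vd × C = 266.0 × 19 = 5054 mg
Convert clearance: 106 mL/min × 60 min/h ÷ 1000 mL/L = 6.360 L/h
Maintenance infusion rate = CL × Css = 6.360 × 19 = 120.8 mg/h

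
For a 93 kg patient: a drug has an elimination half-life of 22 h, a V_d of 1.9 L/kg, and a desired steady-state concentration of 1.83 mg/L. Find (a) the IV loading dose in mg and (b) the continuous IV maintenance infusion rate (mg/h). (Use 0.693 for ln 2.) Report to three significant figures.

Vd(total) = 93 kg × 1.9 L/kg = 176.7 L
LD = Vd × C = 176.7 × 1.83 = 323.4 mg
CL = 0.693 × Vd / t½ = 0.693 × 176.7 / 22 = 5.566 L/h
Infusion rate = CL × Css = 5.566 × 1.83 = 10.19 mg/h

(a) 323 mg; (b) 10.2 mg/h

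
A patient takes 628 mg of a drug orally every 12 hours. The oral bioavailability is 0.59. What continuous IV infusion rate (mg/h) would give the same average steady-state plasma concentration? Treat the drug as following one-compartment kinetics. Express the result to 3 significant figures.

30.9 mg/h

Equivalent systemic input: infusion rate = F·D/τ.
Rate = 0.59 × 628 / 12 = 30.88 mg/h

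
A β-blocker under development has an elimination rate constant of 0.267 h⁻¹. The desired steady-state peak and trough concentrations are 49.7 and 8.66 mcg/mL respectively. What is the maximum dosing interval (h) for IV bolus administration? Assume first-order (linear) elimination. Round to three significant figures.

6.54 h

Between IV bolus doses, concentration decays as C = C₀·e^(−kτ), so C_peak/C_trough = e^(kτ).
τ_max = ln(C_peak/C_trough) / k = ln(49.7/8.66) / 0.2670 = 1.747 / 0.2670 = 6.543 h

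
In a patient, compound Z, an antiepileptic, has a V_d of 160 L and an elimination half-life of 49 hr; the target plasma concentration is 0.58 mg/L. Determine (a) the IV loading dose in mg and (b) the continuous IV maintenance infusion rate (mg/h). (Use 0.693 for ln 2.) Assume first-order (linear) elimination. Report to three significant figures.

LD = Vd × C = 160.0 × 0.58 = 92.80 mg
CL = 0.693 × Vd / t½ = 0.693 × 160.0 / 49 = 2.263 L/h
Infusion rate = CL × Css = 2.263 × 0.58 = 1.313 mg/h

(a) 92.8 mg; (b) 1.31 mg/h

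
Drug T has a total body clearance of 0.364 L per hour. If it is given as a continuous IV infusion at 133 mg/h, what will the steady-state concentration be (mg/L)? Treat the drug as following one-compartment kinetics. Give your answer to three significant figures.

365 mg/L

Css = rate / CL = 133 / 0.3640 = 365.4 mg/L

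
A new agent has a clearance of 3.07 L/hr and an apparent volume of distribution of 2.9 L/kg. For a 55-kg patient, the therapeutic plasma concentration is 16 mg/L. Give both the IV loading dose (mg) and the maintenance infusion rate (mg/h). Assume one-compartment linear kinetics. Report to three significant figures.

(a) 2550 mg; (b) 49.1 mg/h

Vd(total) = 55 kg × 2.9 L/kg = 159.5 L
Loading: fill Vd to C_target → 159.5 L × 16 mg/L = 2552 mg
Maintenance infusion rate = CL × Css = 3.070 × 16 = 49.12 mg/h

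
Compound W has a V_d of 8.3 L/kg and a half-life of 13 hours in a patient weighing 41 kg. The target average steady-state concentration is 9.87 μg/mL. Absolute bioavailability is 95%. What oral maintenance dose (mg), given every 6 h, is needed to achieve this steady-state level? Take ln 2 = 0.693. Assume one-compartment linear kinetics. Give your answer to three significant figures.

Total Vd = 8.3 × 41 = 340.3 L
CL = 0.693 × Vd / t½ = 0.693 × 340.3 / 13 = 18.14 L/h
D = CL × Css × τ / F = 18.14 × 9.87 × 6 / 0.95 = 1131 mg

1130 mg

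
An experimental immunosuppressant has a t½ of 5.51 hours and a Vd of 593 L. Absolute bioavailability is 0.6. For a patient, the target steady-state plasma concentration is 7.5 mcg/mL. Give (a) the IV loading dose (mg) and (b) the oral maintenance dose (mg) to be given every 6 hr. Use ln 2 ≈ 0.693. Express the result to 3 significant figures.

(a) 4450 mg; (b) 5590 mg

LD = Vd × C = 593.0 × 7.5 = 4448 mg
CL = 0.693 × Vd / t½ = 0.693 × 593.0 / 5.51 = 74.58 L/h
D = CL × Css × τ / F = 74.58 × 7.5 × 6 / 0.6 = 5594 mg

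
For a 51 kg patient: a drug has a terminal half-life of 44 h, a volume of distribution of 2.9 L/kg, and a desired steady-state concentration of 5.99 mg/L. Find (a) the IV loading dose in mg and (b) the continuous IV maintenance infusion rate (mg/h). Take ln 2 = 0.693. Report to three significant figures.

(a) 886 mg; (b) 14.0 mg/h

Vd(total) = 51 kg × 2.9 L/kg = 147.9 L
LD = Vd × C = 147.9 × 5.99 = 885.9 mg
CL = 0.693 × Vd / t½ = 0.693 × 147.9 / 44 = 2.329 L/h
Infusion rate = CL × Css = 2.329 × 5.99 = 13.95 mg/h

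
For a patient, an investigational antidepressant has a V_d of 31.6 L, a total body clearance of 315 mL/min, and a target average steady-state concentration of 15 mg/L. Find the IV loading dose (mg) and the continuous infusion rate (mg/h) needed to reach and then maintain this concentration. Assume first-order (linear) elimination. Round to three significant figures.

(a) 474 mg; (b) 284 mg/h

Loading dose = Vd × C = 31.60 × 15 = 474.0 mg
CL = 315 mL/min × 60/1000 = 18.90 L/h
Maintenance: replace elimination → rate = CL × Css = 18.90 × 15 = 283.5 mg/h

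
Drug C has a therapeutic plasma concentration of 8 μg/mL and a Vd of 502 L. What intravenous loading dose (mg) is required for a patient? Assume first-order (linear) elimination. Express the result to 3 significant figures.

4020 mg

LD = Vd × C = 502.0 × 8.000 = 4016 mg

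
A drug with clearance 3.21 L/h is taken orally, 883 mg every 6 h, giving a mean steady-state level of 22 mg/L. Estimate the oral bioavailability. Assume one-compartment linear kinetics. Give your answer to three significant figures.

F·D/τ = CL·Css at steady state → F = CL·Css·τ / D.
F = 3.21 × 22 × 6 / 883 = 0.480

0.480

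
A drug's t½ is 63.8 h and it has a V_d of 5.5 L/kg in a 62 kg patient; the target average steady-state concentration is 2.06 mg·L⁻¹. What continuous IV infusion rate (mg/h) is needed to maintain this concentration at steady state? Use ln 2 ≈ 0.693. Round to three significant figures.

Total Vd = 5.5 × 62 = 341.0 L
CL = 0.693 × Vd / t½ = 0.693 × 341.0 / 63.8 = 3.704 L/h
Infusion rate = CL × Css = 3.704 × 2.06 = 7.630 mg/h

7.63 mg/h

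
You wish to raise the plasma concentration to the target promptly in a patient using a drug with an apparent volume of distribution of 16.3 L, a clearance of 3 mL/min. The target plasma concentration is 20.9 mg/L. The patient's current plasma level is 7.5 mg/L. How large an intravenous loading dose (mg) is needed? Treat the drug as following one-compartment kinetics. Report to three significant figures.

Concentration deficit ΔC = 20.9 − 7.5 = 13.40 mg/L
LD = Vd × ΔC = 16.30 × 13.40 = 218.4 mg

218 mg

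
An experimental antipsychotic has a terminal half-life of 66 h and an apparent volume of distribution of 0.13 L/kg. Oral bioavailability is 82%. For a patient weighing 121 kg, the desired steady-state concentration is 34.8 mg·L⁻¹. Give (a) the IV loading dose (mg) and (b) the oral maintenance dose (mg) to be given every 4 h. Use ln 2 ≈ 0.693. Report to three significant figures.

(a) 547 mg; (b) 28.0 mg

Total Vd = 0.13 × 121 = 15.73 L
LD = Vd × C = 15.73 × 34.8 = 547.4 mg
CL = 0.693 × Vd / t½ = 0.693 × 15.73 / 66 = 0.1652 L/h
D = CL × Css × τ / F = 0.1652 × 34.8 × 4 / 0.82 = 28.04 mg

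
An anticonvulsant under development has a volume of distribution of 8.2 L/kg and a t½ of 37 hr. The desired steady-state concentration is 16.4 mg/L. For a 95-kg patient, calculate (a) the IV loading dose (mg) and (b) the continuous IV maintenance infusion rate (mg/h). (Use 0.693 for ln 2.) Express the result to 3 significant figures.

(a) 12800 mg; (b) 239 mg/h

Vd = 8.2 L/kg × 95 kg = 779.0 L
LD = Vd × C = 779.0 × 16.4 = 12780 mg
CL = 0.693 × Vd / t½ = 0.693 × 779.0 / 37 = 14.59 L/h
Infusion rate = CL × Css = 14.59 × 16.4 = 239.3 mg/h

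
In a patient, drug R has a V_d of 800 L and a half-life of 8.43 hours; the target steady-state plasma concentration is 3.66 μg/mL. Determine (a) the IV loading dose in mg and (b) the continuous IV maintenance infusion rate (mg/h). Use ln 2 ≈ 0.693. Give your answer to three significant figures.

(a) 2930 mg; (b) 241 mg/h

LD = Vd × C = 800.0 × 3.66 = 2928 mg
CL = 0.693 × Vd / t½ = 0.693 × 800.0 / 8.43 = 65.77 L/h
Infusion rate = CL × Css = 65.77 × 3.66 = 240.7 mg/h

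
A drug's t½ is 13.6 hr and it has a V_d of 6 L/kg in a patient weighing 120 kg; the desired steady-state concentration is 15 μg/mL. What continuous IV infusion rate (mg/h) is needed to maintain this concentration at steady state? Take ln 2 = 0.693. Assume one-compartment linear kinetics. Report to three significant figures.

Vd = 6 L/kg × 120 kg = 720.0 L
CL = ln 2 · Vd / t½ = 0.693 × 720.0 / 13.6 = 36.69 L/h
Infusion rate = CL × Css = 36.69 × 15 = 550.4 mg/h

550 mg/h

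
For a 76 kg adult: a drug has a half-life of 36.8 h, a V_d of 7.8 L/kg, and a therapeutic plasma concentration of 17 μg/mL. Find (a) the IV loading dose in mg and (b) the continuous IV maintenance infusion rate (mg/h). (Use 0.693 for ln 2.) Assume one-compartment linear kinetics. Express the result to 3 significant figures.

(a) 10100 mg; (b) 190 mg/h

Vd(total) = 76 kg × 7.8 L/kg = 592.8 L
LD = Vd × C = 592.8 × 17 = 10080 mg
CL = 0.693 × Vd / t½ = 0.693 × 592.8 / 36.8 = 11.16 L/h
Infusion rate = CL × Css = 11.16 × 17 = 189.7 mg/h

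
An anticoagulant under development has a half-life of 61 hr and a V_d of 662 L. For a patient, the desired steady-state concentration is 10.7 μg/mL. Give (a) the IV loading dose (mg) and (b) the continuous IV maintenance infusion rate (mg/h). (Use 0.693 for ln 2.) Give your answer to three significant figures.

(a) 7080 mg; (b) 80.5 mg/h

LD = Vd × C = 662.0 × 10.7 = 7083 mg
CL = 0.693 × Vd / t½ = 0.693 × 662.0 / 61 = 7.521 L/h
Infusion rate = CL × Css = 7.521 × 10.7 = 80.47 mg/h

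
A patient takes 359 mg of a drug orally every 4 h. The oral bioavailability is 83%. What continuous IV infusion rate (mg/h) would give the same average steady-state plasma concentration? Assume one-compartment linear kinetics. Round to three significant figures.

Equivalent systemic input: infusion rate = F·D/τ.
Rate = 0.83 × 359 / 4 = 74.49 mg/h

74.5 mg/h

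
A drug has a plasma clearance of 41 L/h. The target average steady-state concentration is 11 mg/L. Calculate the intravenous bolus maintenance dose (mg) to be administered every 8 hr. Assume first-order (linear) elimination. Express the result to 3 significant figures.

3610 mg

D = CL × Css × τ = 41.00 × 11 × 8 = 3608 mg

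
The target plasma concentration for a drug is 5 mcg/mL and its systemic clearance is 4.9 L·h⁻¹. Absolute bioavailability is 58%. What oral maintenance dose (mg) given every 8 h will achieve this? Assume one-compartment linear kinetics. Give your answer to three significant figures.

D = CL × Css × τ / F = 4.900 × 5 × 8 / 0.58 = 337.9 mg

338 mg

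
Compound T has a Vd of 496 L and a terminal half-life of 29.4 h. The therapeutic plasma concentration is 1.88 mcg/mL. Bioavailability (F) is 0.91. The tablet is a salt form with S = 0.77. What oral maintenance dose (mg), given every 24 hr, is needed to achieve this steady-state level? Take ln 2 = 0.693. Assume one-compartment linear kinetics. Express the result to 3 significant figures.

CL = ln 2 · Vd / t½ = 0.693 × 496.0 / 29.4 = 11.69 L/h
D = CL × Css × τ / F / S = 11.69 × 1.88 × 24 / 0.91 / 0.77 = 752.8 mg

753 mg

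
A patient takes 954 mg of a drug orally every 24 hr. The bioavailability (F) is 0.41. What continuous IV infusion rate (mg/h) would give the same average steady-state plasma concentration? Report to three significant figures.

Equivalent systemic input: infusion rate = F·D/τ.
Rate = 0.41 × 954 / 24 = 16.30 mg/h

16.3 mg/h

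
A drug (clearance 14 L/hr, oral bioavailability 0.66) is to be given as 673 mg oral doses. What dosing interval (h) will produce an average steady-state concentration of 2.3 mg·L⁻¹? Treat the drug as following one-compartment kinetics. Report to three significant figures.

13.8 h

F·D/τ = CL·Css → τ = F·D / (CL·Css).
τ = 0.66 × 673 / (14 × 2.3) = 13.79 h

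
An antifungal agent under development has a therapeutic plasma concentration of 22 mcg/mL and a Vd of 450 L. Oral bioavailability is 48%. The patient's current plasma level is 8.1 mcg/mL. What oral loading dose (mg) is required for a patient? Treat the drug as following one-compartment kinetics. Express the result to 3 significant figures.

Concentration deficit ΔC = 22 − 8.1 = 13.90 mg/L
LD = Vd × ΔC / F = 450.0 × 13.90 / 0.48 = 13030 mg

13000 mg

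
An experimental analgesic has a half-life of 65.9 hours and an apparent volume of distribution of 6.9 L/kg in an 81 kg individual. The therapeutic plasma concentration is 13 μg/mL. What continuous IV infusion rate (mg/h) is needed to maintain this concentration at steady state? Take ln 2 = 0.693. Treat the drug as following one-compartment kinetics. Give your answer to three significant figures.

Vd(total) = 81 kg × 6.9 L/kg = 558.9 L
k = 0.693/65.9 = 0.01052 h⁻¹, so CL = k·Vd = 0.01052 × 558.9 = 5.880 L/h
Infusion rate = CL × Css = 5.880 × 13 = 76.44 mg/h

76.4 mg/h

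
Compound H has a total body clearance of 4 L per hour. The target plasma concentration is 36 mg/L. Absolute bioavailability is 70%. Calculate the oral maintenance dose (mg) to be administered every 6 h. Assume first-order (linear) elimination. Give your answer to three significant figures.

1230 mg

D = CL × Css × τ / F = 4.000 × 36 × 6 / 0.7 = 1234 mg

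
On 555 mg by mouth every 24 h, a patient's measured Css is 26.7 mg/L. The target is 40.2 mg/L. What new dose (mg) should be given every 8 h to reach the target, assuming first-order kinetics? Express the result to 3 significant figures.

279 mg

For first-order elimination, Css ∝ F·D/(CL·τ); F and CL are unchanged, so Css ∝ D/τ.
D₂ = D₁ × (Css,target / Css,current) × (τ₂/τ₁) = 555 × (40.2/26.7) × (8/24) = 278.5 mg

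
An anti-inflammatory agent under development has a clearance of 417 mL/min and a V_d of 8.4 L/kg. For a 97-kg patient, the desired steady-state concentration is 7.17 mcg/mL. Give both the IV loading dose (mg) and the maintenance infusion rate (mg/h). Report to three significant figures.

(a) 5840 mg; (b) 179 mg/h

Vd(total) = 97 kg × 8.4 L/kg = 814.8 L
Loading: fill Vd to C_target → 814.8 L × 7.17 mg/L = 5842 mg
Convert clearance: 417 mL/min × 60 min/h ÷ 1000 mL/L = 25.02 L/h
Infusion rate = 25.02 L/h × 7.17 mg/L = 179.4 mg/h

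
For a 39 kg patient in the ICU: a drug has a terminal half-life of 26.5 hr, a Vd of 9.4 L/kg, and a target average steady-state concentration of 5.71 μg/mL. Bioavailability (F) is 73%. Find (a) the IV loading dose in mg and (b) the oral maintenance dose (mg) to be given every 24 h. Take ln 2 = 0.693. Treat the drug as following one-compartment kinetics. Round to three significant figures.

(a) 2090 mg; (b) 1800 mg

Total Vd = 9.4 × 39 = 366.6 L
LD = Vd × C = 366.6 × 5.71 = 2093 mg
CL = 0.693 × Vd / t½ = 0.693 × 366.6 / 26.5 = 9.587 L/h
D = CL × Css × τ / F = 9.587 × 5.71 × 24 / 0.73 = 1800 mg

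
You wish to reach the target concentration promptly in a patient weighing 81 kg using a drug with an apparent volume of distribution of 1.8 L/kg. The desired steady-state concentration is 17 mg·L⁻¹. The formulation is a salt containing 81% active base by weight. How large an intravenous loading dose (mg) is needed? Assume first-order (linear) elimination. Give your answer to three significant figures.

Vd(total) = 81 kg × 1.8 L/kg = 145.8 L
LD = Vd × C / S = 145.8 × 17.00 / 0.81 = 3060 mg

3060 mg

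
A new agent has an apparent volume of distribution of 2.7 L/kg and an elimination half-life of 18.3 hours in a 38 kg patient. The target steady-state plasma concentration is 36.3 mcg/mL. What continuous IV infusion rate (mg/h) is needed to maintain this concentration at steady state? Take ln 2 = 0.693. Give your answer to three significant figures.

Vd(total) = 38 kg × 2.7 L/kg = 102.6 L
CL = 0.693 × Vd / t½ = 0.693 × 102.6 / 18.3 = 3.885 L/h
Infusion rate = CL × Css = 3.885 × 36.3 = 141.0 mg/h

141 mg/h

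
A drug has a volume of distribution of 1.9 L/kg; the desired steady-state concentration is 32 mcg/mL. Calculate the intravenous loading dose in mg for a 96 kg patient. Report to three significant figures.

Vd = 1.9 L/kg × 96 kg = 182.4 L
LD = Vd × C = 182.4 × 32.00 = 5837 mg

5840 mg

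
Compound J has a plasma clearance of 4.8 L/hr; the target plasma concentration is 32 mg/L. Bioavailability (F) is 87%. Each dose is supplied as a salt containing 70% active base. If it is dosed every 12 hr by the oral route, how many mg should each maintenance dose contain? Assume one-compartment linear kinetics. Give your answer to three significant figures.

3030 mg

D = CL × Css × τ / F / S = 4.800 × 32 × 12 / 0.87 / 0.7 = 3027 mg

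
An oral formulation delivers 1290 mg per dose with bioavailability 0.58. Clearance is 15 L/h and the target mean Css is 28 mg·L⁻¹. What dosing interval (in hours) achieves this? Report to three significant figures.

F·D/τ = CL·Css → τ = F·D / (CL·Css).
τ = 0.58 × 1290 / (15 × 28) = 1.781 h

1.78 h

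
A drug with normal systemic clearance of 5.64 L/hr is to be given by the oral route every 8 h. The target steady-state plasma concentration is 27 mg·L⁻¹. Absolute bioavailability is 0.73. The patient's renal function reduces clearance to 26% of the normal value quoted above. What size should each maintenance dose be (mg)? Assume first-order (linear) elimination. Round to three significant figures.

Patient clearance = 0.26 × 5.640 = 1.466 L/h
At steady state, dose per interval replaces the amount cleared in that interval: F·D/τ = CL·Css.
D = CL × Css × τ / F = 1.466 × 27 × 8 / 0.73 = 433.8 mg

434 mg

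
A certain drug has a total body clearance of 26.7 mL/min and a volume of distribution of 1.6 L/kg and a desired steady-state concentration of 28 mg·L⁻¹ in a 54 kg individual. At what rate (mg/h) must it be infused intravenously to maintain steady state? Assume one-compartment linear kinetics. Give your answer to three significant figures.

44.9 mg/h

CL = 26.7 mL/min × 60/1000 = 1.602 L/h
Infusion rate = CL · Css = 1.602 L/h × 28 mg/L = 44.86 mg/h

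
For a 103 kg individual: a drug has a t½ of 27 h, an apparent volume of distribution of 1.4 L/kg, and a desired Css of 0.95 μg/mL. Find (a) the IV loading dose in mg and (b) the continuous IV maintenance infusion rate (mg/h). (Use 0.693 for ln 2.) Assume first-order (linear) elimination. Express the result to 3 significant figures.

Total Vd = 1.4 × 103 = 144.2 L
LD = Vd × C = 144.2 × 0.95 = 137.0 mg
CL = 0.693 × Vd / t½ = 0.693 × 144.2 / 27 = 3.701 L/h
Infusion rate = CL × Css = 3.701 × 0.95 = 3.516 mg/h

(a) 137 mg; (b) 3.52 mg/h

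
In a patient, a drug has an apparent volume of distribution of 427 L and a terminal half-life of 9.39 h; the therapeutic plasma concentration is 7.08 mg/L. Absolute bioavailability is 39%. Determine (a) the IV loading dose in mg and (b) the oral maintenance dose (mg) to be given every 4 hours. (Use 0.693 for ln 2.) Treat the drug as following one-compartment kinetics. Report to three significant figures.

LD = Vd × C = 427.0 × 7.08 = 3023 mg
CL = 0.693 × Vd / t½ = 0.693 × 427.0 / 9.39 = 31.51 L/h
D = CL × Css × τ / F = 31.51 × 7.08 × 4 / 0.39 = 2288 mg

(a) 3020 mg; (b) 2290 mg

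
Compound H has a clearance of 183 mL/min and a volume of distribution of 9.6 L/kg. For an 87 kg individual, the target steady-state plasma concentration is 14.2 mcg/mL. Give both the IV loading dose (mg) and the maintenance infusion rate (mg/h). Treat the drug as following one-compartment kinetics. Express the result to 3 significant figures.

Total Vd = 9.6 × 87 = 835.2 L
LD = Vd · C_target = 835.2 × 14.2 = 11860 mg
Convert clearance: 183 mL/min × 60 min/h ÷ 1000 mL/L = 10.98 L/h
Maintenance infusion rate = CL × Css = 10.98 × 14.2 = 155.9 mg/h

(a) 11900 mg; (b) 156 mg/h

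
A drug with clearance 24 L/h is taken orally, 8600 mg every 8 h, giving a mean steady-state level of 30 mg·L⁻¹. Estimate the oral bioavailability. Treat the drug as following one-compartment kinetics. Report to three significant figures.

F·D/τ = CL·Css at steady state → F = CL·Css·τ / D.
F = 24 × 30 × 8 / 8600 = 0.670

0.670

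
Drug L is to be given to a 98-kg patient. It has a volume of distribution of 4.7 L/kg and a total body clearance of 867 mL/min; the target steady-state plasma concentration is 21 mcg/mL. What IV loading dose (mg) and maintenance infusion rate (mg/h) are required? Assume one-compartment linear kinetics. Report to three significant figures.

(a) 9670 mg; (b) 1090 mg/h

Vd = 4.7 L/kg × 98 kg = 460.6 L
LD = Vd · C_target = 460.6 × 21 = 9673 mg
CL = 867 mL/min × 60/1000 = 52.02 L/h
Maintenance: replace elimination → rate = CL × Css = 52.02 × 21 = 1092 mg/h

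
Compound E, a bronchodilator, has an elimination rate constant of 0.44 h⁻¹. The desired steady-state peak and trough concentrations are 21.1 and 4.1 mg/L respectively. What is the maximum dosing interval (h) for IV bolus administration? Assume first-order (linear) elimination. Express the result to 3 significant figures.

3.72 h

Between IV bolus doses, concentration decays as C = C₀·e^(−kτ), so C_peak/C_trough = e^(kτ).
τ_max = ln(C_peak/C_trough) / k = ln(21.1/4.1) / 0.4400 = 1.638 / 0.4400 = 3.723 h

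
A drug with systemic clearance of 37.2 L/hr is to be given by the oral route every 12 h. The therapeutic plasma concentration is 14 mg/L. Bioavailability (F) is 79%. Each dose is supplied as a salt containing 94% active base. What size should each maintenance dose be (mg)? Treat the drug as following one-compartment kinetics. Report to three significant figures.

D = CL × Css × τ / F / S = 37.20 × 14 × 12 / 0.79 / 0.94 = 8416 mg

8420 mg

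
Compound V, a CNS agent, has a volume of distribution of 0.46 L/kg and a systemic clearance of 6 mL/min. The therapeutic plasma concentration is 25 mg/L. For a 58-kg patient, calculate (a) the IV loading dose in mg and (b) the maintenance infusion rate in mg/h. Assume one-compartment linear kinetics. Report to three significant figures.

Vd(total) = 58 kg × 0.46 L/kg = 26.68 L
Loading: fill Vd to C_target → 26.68 L × 25 mg/L = 667.0 mg
Convert clearance: 6 mL/min × 60 min/h ÷ 1000 mL/L = 0.3600 L/h
Infusion rate = 0.3600 L/h × 25 mg/L = 9.000 mg/h

(a) 667 mg; (b) 9.00 mg/h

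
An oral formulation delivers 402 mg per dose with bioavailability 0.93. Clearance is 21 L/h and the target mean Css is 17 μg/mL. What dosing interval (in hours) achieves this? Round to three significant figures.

1.05 h

F·D/τ = CL·Css → τ = F·D / (CL·Css).
τ = 0.93 × 402 / (21 × 17) = 1.047 h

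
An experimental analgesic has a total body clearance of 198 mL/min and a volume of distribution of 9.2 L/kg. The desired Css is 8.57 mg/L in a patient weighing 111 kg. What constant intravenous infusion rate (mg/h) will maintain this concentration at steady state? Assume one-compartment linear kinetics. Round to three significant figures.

CL = 198 mL/min × 60/1000 = 11.88 L/h
Maintenance depends on clearance, not Vd — rate in must match rate out.
R₀ = 11.88 × 8.57 = 101.8 mg/h

102 mg/h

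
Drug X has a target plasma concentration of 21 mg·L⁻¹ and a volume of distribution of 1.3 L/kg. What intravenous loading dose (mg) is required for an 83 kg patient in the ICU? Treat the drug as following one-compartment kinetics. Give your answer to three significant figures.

Vd = 1.3 L/kg × 83 kg = 107.9 L
The loading dose fills Vd to the target concentration.
LD = Vd × C = 107.9 × 21.00 = 2266 mg

2270 mg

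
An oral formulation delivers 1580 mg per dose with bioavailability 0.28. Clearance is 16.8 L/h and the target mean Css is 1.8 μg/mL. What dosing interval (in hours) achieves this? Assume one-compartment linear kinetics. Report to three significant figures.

F·D/τ = CL·Css → τ = F·D / (CL·Css).
τ = 0.28 × 1580 / (16.8 × 1.8) = 14.63 h

14.6 h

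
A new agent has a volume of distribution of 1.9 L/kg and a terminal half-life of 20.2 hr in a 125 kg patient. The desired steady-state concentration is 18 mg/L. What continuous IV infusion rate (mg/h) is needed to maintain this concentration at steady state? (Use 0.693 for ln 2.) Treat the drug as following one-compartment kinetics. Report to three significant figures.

147 mg/h

Total Vd = 1.9 × 125 = 237.5 L
CL = ln 2 · Vd / t½ = 0.693 × 237.5 / 20.2 = 8.148 L/h
Infusion rate = CL × Css = 8.148 × 18 = 146.7 mg/h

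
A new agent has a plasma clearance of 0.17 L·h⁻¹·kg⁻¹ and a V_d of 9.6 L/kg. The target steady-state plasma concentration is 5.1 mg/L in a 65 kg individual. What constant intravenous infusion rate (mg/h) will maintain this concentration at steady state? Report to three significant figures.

CL = 0.17 L·h⁻¹·kg⁻¹ × 65 kg = 11.05 L/h
Maintenance depends on clearance, not Vd — rate in must match rate out.
R₀ = 11.05 × 5.1 = 56.36 mg/h

56.4 mg/h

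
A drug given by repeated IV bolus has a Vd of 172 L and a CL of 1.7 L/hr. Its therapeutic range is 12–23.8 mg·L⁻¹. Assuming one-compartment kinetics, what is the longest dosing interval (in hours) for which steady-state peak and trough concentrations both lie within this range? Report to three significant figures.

69.3 h

k = CL / Vd = 1.700 / 172.0 = 0.009884 h⁻¹
Between IV bolus doses, concentration decays as C = C₀·e^(−kτ), so C_peak/C_trough = e^(kτ).
τ_max = ln(C_peak/C_trough) / k = ln(23.8/12) / 0.009884 = 0.6848 / 0.009884 = 69.28 h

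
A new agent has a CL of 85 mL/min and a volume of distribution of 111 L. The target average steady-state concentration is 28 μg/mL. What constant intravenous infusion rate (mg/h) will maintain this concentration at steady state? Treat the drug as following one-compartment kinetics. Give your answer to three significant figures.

143 mg/h

CL = 85 mL/min = 85 × 0.06 = 5.100 L/h
R₀ = 5.100 × 28 = 142.8 mg/h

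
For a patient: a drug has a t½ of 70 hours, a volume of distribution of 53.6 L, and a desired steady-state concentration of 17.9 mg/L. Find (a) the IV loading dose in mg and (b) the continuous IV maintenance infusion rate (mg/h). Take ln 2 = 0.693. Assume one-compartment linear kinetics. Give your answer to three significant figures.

(a) 959 mg; (b) 9.50 mg/h

LD = Vd × C = 53.60 × 17.9 = 959.4 mg
CL = 0.693 × Vd / t½ = 0.693 × 53.60 / 70 = 0.5306 L/h
Infusion rate = CL × Css = 0.5306 × 17.9 = 9.498 mg/h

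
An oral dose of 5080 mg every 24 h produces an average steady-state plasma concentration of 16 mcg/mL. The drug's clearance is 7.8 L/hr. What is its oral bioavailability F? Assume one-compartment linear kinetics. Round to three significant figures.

F·D/τ = CL·Css at steady state → F = CL·Css·τ / D.
F = 7.8 × 16 × 24 / 5080 = 0.590

0.590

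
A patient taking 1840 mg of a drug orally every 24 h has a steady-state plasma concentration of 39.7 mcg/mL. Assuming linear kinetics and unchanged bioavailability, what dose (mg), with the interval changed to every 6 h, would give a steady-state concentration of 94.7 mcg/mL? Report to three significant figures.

1100 mg

For first-order elimination, Css ∝ F·D/(CL·τ); F and CL are unchanged, so Css ∝ D/τ.
D₂ = D₁ × (Css,target / Css,current) × (τ₂/τ₁) = 1840 × (94.7/39.7) × (6/24) = 1097 mg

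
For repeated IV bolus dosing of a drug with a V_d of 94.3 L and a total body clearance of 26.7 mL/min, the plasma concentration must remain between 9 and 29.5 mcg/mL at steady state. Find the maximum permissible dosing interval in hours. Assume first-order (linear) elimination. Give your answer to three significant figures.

Convert clearance: 26.7 mL/min × 60 min/h ÷ 1000 mL/L = 1.602 L/h
k = CL / Vd = 1.602 / 94.30 = 0.01699 h⁻¹
Between IV bolus doses, concentration decays as C = C₀·e^(−kτ), so C_peak/C_trough = e^(kτ).
τ_max = ln(C_peak/C_trough) / k = ln(29.5/9) / 0.01699 = 1.187 / 0.01699 = 69.86 h

69.9 h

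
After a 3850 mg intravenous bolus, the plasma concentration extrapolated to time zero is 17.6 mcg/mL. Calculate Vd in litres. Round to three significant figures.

Immediately after an IV bolus, C₀ = Dose / Vd, so Vd = Dose / C₀.
Vd = 3850 / 17.6 = 218.8 L

219 L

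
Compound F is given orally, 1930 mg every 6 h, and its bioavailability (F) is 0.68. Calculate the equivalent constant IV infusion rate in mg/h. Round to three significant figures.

Equivalent systemic input: infusion rate = F·D/τ.
Rate = 0.68 × 1930 / 6 = 218.7 mg/h

219 mg/h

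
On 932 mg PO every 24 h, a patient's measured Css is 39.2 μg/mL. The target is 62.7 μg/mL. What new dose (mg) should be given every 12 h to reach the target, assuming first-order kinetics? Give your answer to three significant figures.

With linear kinetics, Css is proportional to dose rate (D/τ) at fixed clearance.
D₂ = D₁ × (Css,target / Css,current) × (τ₂/τ₁) = 932 × (62.7/39.2) × (12/24) = 745.4 mg

745 mg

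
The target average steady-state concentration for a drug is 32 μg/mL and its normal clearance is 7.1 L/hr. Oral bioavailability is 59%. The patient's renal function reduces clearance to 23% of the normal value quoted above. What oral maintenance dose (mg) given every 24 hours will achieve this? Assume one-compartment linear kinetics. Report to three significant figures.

Patient clearance = 0.23 × 7.100 = 1.633 L/h
D = CL × Css × τ / F = 1.633 × 32 × 24 / 0.59 = 2126 mg

2130 mg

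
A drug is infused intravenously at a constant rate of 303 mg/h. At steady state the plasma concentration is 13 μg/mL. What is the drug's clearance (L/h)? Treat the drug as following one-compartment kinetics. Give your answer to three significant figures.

At steady state, infusion rate = CL × Css, so CL = rate / Css.
CL = 303 / 13 = 23.31 L/h

23.3 L/h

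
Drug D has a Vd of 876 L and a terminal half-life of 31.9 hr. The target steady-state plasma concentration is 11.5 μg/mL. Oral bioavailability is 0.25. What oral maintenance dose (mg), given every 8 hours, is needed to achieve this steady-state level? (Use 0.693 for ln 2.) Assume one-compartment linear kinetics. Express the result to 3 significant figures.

7000 mg

CL = ln 2 · Vd / t½ = 0.693 × 876.0 / 31.9 = 19.03 L/h
D = CL × Css × τ / F = 19.03 × 11.5 × 8 / 0.25 = 7003 mg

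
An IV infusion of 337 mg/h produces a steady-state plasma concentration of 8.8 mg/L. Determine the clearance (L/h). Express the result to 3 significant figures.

38.3 L/h

At steady state, infusion rate = CL × Css, so CL = rate / Css.
CL = 337 / 8.8 = 38.30 L/h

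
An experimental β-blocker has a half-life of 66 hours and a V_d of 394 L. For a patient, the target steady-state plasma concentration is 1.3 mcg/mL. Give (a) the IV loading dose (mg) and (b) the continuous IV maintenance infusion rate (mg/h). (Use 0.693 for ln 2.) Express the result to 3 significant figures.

(a) 512 mg; (b) 5.38 mg/h

LD = Vd × C = 394.0 × 1.3 = 512.2 mg
CL = 0.693 × Vd / t½ = 0.693 × 394.0 / 66 = 4.137 L/h
Infusion rate = CL × Css = 4.137 × 1.3 = 5.378 mg/h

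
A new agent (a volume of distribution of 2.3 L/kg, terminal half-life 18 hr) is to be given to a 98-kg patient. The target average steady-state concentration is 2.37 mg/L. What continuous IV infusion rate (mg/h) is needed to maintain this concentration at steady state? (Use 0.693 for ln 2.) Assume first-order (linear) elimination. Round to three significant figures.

20.6 mg/h

Vd(total) = 98 kg × 2.3 L/kg = 225.4 L
k = 0.693/18 = 0.03850 h⁻¹, so CL = k·Vd = 0.03850 × 225.4 = 8.678 L/h
Infusion rate = CL × Css = 8.678 × 2.37 = 20.57 mg/h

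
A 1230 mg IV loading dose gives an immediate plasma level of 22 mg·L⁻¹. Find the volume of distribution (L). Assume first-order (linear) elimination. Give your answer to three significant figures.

Immediately after an IV bolus, C₀ = Dose / Vd, so Vd = Dose / C₀.
Vd = 1230 / 22 = 55.91 L

55.9 L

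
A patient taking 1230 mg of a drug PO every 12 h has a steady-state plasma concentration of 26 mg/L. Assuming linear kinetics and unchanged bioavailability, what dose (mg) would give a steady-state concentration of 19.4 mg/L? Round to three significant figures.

For first-order elimination, Css ∝ F·D/(CL·τ); F and CL are unchanged, so Css ∝ D/τ.
D₂ = D₁ × (Css,target / Css,current) = 1230 × 19.4/26 = 917.8 mg

918 mg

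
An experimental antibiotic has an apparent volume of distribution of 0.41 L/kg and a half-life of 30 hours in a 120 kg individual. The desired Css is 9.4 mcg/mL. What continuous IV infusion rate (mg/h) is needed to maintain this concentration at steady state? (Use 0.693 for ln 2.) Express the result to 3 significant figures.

Total Vd = 0.41 × 120 = 49.20 L
CL = ln 2 · Vd / t½ = 0.693 × 49.20 / 30 = 1.137 L/h
Infusion rate = CL × Css = 1.137 × 9.4 = 10.69 mg/h

10.7 mg/h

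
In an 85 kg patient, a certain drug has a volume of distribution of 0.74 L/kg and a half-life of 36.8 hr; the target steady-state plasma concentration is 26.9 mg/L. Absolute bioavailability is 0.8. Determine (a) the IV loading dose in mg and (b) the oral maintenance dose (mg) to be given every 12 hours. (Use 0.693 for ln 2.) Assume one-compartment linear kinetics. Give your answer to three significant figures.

(a) 1690 mg; (b) 478 mg

Vd = 0.74 L/kg × 85 kg = 62.90 L
LD = Vd × C = 62.90 × 26.9 = 1692 mg
CL = 0.693 × Vd / t½ = 0.693 × 62.90 / 36.8 = 1.185 L/h
D = CL × Css × τ / F = 1.185 × 26.9 × 12 / 0.8 = 478.1 mg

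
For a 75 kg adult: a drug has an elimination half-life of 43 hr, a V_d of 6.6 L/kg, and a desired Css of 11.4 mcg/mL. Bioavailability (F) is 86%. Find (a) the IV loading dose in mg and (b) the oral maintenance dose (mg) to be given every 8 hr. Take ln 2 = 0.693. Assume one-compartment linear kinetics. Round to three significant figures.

Total Vd = 6.6 × 75 = 495.0 L
LD = Vd × C = 495.0 × 11.4 = 5643 mg
CL = 0.693 × Vd / t½ = 0.693 × 495.0 / 43 = 7.978 L/h
D = CL × Css × τ / F = 7.978 × 11.4 × 8 / 0.86 = 846.0 mg

(a) 5640 mg; (b) 846 mg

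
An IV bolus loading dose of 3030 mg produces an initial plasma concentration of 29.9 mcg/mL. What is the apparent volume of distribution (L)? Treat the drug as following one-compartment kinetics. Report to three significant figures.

101 L

Immediately after an IV bolus, C₀ = Dose / Vd, so Vd = Dose / C₀.
Vd = 3030 / 29.9 = 101.3 L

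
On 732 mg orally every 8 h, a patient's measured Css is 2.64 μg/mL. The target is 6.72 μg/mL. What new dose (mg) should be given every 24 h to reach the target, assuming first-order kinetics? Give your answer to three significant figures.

5590 mg

For first-order elimination, Css ∝ F·D/(CL·τ); F and CL are unchanged, so Css ∝ D/τ.
D₂ = D₁ × (Css,target / Css,current) × (τ₂/τ₁) = 732 × (6.72/2.64) × (24/8) = 5590 mg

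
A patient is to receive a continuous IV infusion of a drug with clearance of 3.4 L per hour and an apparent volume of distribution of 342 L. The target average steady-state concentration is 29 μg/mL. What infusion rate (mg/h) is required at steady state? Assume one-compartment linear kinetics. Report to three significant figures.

98.6 mg/h

Maintenance depends on clearance, not Vd — rate in must match rate out.
R₀ = 3.400 × 29 = 98.60 mg/h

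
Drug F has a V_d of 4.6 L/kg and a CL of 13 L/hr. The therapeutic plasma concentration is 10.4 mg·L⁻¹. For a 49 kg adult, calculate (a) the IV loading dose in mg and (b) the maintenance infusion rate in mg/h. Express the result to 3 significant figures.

Vd = 4.6 L/kg × 49 kg = 225.4 L
Loading: fill Vd to C_target → 225.4 L × 10.4 mg/L = 2344 mg
Maintenance infusion rate = CL × Css = 13.00 × 10.4 = 135.2 mg/h

(a) 2340 mg; (b) 135 mg/h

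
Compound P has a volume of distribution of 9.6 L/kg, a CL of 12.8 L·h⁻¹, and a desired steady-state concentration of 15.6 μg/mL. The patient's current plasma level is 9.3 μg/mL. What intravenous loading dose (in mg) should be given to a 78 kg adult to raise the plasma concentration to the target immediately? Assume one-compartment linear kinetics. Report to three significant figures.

4720 mg

Total Vd = 9.6 × 78 = 748.8 L
LD is governed by Vd — clearance does not enter the loading-dose calculation.
Concentration deficit ΔC = 15.6 − 9.3 = 6.300 mg/L
LD = Vd × ΔC = 748.8 × 6.300 = 4717 mg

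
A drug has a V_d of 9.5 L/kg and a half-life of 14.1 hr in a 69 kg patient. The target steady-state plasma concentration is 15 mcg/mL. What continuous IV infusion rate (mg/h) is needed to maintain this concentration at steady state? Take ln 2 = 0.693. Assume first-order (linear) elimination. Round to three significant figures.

Vd = 9.5 L/kg × 69 kg = 655.5 L
k = 0.693/14.1 = 0.04915 h⁻¹, so CL = k·Vd = 0.04915 × 655.5 = 32.22 L/h
Infusion rate = CL × Css = 32.22 × 15 = 483.3 mg/h

483 mg/h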